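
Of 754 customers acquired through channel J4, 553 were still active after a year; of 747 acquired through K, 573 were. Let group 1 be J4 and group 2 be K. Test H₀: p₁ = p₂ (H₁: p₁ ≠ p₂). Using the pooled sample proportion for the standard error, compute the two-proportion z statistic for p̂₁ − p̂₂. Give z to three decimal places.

z = -1.506

p̂₁ = 553/754 = 0.73342, p̂₂ = 573/747 = 0.76707.
Pooled p̂ = (553+573)/(754+747) = 1126/1501 = 0.75017.
SE = √(0.187417 × 0.00266495) = 0.02235.
z = (0.73342 − 0.76707)/0.02235 = -0.03365/0.02235 = -1.506.
Two-sided p-value ≈ 2·Φ(−1.506) = 0.1322.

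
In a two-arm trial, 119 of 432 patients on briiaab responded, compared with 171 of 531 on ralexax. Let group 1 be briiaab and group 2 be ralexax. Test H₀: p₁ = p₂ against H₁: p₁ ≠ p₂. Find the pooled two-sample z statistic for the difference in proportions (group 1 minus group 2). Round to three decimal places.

z = -1.567

p̂₁ = 119/432 = 0.27546, p̂₂ = 171/531 = 0.32203.
Pooled p̂ = (119+171)/(432+531) = 290/963 = 0.30114.
SE = √(0.210456 × 0.00419805) = 0.02972.
z = (0.27546 − 0.32203)/0.02972 = -0.04657/0.02972 = -1.567.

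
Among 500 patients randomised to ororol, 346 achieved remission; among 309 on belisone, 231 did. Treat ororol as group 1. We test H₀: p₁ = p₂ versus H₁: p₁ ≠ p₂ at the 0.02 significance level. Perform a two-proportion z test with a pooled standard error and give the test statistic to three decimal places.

z = -1.698

p̂₁ = 346/500 = 0.69200, p̂₂ = 231/309 = 0.74757.
Pooled p̂ = (346+231)/(500+309) = 577/809 = 0.71323.
SE = √(p̂(1−p̂)(1/n₁+1/n₂)) = √(0.71323·0.28677·0.00523625) = √(0.00107099) = 0.03273.
z = (0.69200 − 0.74757)/0.03273 = -0.05557/0.03273 = -1.698.
p-value = 2·P(Z > 1.698) ≈ 0.0895; since p > α = 0.02, fail to reject H₀.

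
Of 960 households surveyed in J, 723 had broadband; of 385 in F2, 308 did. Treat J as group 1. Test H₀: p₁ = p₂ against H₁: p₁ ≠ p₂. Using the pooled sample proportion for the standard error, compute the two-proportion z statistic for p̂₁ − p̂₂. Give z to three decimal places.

p̂₁ = 723/960 ≈ 0.75313, p̂₂ = 308/385 ≈ 0.80000.
Pooled p̂ = (723+308)/(960+385) = 1031/1345 = 0.76654.
SE = √(0.178955 × 0.00363907) = 0.02552.
z = (0.75313 − 0.80000)/0.02552 = -0.04687/0.02552 = -1.837.

z = -1.837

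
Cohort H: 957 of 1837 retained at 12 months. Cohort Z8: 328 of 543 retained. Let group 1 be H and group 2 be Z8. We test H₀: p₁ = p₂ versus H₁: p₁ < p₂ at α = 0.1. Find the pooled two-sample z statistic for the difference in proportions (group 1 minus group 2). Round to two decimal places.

p̂₁ = 957/1837 = 0.52096, p̂₂ = 328/543 = 0.60405.
Pooled p̂ = (957+328)/(1837+543) = 1285/2380 = 0.53992.
SE = √(p̂(1−p̂)(1/n₁+1/n₂)) = √(0.53992·0.46008·0.00238599) = √(0.000592695) = 0.02435.
z = (0.52096 − 0.60405)/0.02435 = -0.08309/0.02435 = -3.41.
p-value = P(Z < -3.413) ≈ 0.0003. With α = 0.1, reject H₀.

z = -3.41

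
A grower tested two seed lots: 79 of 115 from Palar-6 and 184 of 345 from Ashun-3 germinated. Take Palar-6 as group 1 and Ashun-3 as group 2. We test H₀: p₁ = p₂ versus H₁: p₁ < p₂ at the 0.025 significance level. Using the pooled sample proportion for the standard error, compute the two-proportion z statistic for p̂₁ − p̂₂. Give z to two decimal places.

p̂₁ = 79/115 ≈ 0.6870, p̂₂ = 184/345 ≈ 0.5333.
Pooled p̂ = (79+184)/(115+345) = 263/460 = 0.5717.
SE = √(0.244853 × 0.0115942) = 0.0533.
z = (0.6870 − 0.5333)/0.0533 = 0.1537/0.0533 = 2.88.
p-value = P(Z < 2.883) ≈ 0.9980. With α = 0.025, fail to reject H₀.

z = 2.88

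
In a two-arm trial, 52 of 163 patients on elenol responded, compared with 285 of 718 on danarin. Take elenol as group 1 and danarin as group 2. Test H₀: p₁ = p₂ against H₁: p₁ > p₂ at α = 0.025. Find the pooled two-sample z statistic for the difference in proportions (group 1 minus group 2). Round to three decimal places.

z = -1.848

p̂₁ = 52/163 ≈ 0.31902, p̂₂ = 285/718 ≈ 0.39694.
Pooled p̂ = (52+285)/(163+718) = 337/881 = 0.38252.
SE = √(p̂(1−p̂)(1/n₁+1/n₂)) = √(0.38252·0.61748·0.00752773) = √(0.00177804) = 0.04217.
z = (0.31902 − 0.39694)/0.04217 = -0.07792/0.04217 = -1.848.
p-value = P(Z > -1.848) ≈ 0.9677; since p > α = 0.025, fail to reject H₀.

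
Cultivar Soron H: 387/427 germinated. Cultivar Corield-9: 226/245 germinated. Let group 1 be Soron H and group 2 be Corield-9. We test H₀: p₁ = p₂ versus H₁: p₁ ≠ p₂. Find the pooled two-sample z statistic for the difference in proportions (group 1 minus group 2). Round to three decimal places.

p̂₁ = 387/427 = 0.90632, p̂₂ = 226/245 = 0.92245.
Pooled p̂ = (387+226)/(427+245) = 613/672 = 0.91220.
SE = √(0.0800892 × 0.00642355) = 0.02268.
z = (0.90632 − 0.92245)/0.02268 = -0.01613/0.02268 = -0.711.
Two-sided p-value ≈ 2·Φ(−0.711) = 0.4771.

z = -0.711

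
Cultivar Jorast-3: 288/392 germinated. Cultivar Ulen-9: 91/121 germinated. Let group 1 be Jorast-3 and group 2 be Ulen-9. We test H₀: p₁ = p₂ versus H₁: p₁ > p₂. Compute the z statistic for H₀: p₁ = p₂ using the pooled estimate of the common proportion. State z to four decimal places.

p̂₁ = 288/392 = 0.734694, p̂₂ = 91/121 = 0.752066.
Pooled p̂ = (288+91)/(392+121) = 379/513 = 0.738791.
SE = √(0.192979 × 0.0108155) = 0.045685.
z = (0.734694 − 0.752066)/0.045685 = -0.017372/0.045685 = -0.3803.
p-value = P(Z > -0.380) ≈ 0.6481.

z = -0.3803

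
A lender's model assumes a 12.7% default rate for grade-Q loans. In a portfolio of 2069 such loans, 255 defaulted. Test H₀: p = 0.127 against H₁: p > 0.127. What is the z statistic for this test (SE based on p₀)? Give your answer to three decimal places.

z = -0.513

p̂ = 255/2069 = 0.123248.
Under H₀, SE = √(0.127·0.873/2069) = √(5.35868e-05) = 0.007320.
z = (0.123248 − 0.127)/0.007320 = -0.003752/0.007320 = -0.513.
p-value = P(Z > -0.513) ≈ 0.6959.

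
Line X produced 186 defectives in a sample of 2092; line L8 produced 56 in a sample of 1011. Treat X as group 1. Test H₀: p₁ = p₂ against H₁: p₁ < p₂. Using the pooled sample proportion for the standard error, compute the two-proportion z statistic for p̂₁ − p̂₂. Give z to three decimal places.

p̂₁ = 186/2092 ≈ 0.088910, p̂₂ = 56/1011 ≈ 0.055391.
Pooled p̂ = (186+56)/(2092+1011) = 242/3103 = 0.077989.
SE = √(0.0719068 × 0.00146713) = 0.010271.
z = (0.088910 − 0.055391)/0.010271 = 0.033519/0.010271 = 3.263.
p-value = P(Z < 3.263) ≈ 0.9994.

z = 3.263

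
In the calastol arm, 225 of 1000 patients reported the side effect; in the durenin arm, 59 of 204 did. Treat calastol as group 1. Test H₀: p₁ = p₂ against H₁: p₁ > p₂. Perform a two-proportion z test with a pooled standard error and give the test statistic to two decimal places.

z = -1.97

p̂₁ = 225/1000 ≈ 0.2250, p̂₂ = 59/204 ≈ 0.2892.
Pooled p̂ = (225+59)/(1000+204) = 284/1204 = 0.2359.
SE = √(0.180241 × 0.00590196) = 0.0326.
z = (0.2250 − 0.2892)/0.0326 = -0.0642/0.0326 = -1.97.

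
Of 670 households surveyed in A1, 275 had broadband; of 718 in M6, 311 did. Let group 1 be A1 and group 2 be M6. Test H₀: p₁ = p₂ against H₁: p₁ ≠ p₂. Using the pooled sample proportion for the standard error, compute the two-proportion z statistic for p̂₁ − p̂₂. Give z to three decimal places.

z = -0.856

p̂₁ = 275/670 ≈ 0.41045, p̂₂ = 311/718 ≈ 0.43315.
Pooled p̂ = (275+311)/(670+718) = 586/1388 = 0.42219.
SE = √(p̂(1−p̂)(1/n₁+1/n₂)) = √(0.42219·0.57781·0.00288529) = √(0.000703855) = 0.02653.
z = (0.41045 − 0.43315)/0.02653 = -0.02270/0.02653 = -0.856.
p-value = 2·P(Z > 0.856) ≈ 0.3922.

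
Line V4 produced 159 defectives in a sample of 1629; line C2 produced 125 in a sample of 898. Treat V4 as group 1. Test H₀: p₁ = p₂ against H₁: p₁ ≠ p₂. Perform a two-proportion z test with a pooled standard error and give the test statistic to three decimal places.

z = -3.168

p̂₁ = 159/1629 = 0.09761, p̂₂ = 125/898 = 0.13920.
Pooled p̂ = (159+125)/(1629+898) = 284/2527 = 0.11239.
SE = √(0.0997556 × 0.00172746) = 0.01313.
z = (0.09761 − 0.13920)/0.01313 = -0.04159/0.01313 = -3.168.
p-value = 2·P(Z > 3.168) ≈ 0.0015.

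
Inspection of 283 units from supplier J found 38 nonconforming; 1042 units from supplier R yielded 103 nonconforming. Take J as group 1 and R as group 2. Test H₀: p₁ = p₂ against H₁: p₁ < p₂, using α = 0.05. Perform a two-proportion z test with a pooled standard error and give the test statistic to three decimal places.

z = 1.714

p̂₁ = 38/283 = 0.13428, p̂₂ = 103/1042 = 0.09885.
Pooled p̂ = (38+103)/(283+1042) = 141/1325 = 0.10642.
SE = √(p̂(1−p̂)(1/n₁+1/n₂)) = √(0.10642·0.89358·0.00449326) = √(0.000427268) = 0.02067.
z = (0.13428 − 0.09885)/0.02067 = 0.03543/0.02067 = 1.714.
p-value = P(Z < 1.714) ≈ 0.9567, so at α = 0.05 we fail to reject H₀.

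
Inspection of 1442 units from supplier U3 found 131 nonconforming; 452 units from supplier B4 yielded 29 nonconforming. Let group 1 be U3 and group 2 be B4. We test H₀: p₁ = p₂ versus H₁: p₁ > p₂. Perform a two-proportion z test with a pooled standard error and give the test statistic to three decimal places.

z = 1.780

p̂₁ = 131/1442 ≈ 0.090846, p̂₂ = 29/452 ≈ 0.064159.
Pooled p̂ = (131+29)/(1442+452) = 160/1894 = 0.084477.
SE = √(p̂(1−p̂)(1/n₁+1/n₂)) = √(0.084477·0.915523·0.00290587) = √(0.000224743) = 0.014991.
z = (0.090846 − 0.064159)/0.014991 = 0.026687/0.014991 = 1.780.
p-value = P(Z > 1.780) ≈ 0.0375.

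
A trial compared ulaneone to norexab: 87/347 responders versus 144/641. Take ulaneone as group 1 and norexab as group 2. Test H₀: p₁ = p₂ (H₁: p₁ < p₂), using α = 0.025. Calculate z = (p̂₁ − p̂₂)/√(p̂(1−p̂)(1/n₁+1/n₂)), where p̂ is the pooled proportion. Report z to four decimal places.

p̂₁ = 87/347 = 0.250720, p̂₂ = 144/641 = 0.224649.
Pooled p̂ = (87+144)/(347+641) = 231/988 = 0.233806.
SE = √(p̂(1−p̂)(1/n₁+1/n₂)) = √(0.233806·0.766194·0.00444191) = √(0.000795726) = 0.028209.
z = (0.250720 − 0.224649)/0.028209 = 0.026071/0.028209 = 0.9242.
p-value = P(Z < 0.924) ≈ 0.8223, so at α = 0.025 we fail to reject H₀.

z = 0.9242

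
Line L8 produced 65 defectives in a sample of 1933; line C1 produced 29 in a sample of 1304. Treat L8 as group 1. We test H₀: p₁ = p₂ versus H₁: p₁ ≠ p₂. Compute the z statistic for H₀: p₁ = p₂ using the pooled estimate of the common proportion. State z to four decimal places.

z = 1.8924

p̂₁ = 65/1933 = 0.0336265, p̂₂ = 29/1304 = 0.0222393.
Pooled p̂ = (65+29)/(1933+1304) = 94/3237 = 0.0290392.
SE = √(0.028196 × 0.0012842) = 0.0060174.
z = (0.0336265 − 0.0222393)/0.0060174 = 0.0113872/0.0060174 = 1.8924.
p-value = 2·P(Z > 1.892) ≈ 0.0584.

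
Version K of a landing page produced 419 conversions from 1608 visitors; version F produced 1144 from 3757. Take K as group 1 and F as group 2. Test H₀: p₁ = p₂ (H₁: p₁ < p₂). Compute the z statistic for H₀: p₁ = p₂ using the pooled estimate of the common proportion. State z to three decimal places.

p̂₁ = 419/1608 = 0.26057, p̂₂ = 1144/3757 = 0.30450.
Pooled p̂ = (419+1144)/(1608+3757) = 1563/5365 = 0.29133.
SE = √(p̂(1−p̂)(1/n₁+1/n₂)) = √(0.29133·0.70867·0.00088806) = √(0.000183347) = 0.01354.
z = (0.26057 − 0.30450)/0.01354 = -0.04393/0.01354 = -3.244.

z = -3.244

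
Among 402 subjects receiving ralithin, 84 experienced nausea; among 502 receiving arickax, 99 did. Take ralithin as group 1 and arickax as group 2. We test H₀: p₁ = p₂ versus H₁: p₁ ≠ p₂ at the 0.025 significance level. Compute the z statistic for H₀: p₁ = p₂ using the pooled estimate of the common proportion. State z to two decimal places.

p̂₁ = 84/402 ≈ 0.2090, p̂₂ = 99/502 ≈ 0.1972.
Pooled p̂ = (84+99)/(402+502) = 183/904 = 0.2024.
SE = √(p̂(1−p̂)(1/n₁+1/n₂)) = √(0.2024·0.7976·0.00447959) = √(0.00072325) = 0.0269.
z = (0.2090 − 0.1972)/0.0269 = 0.0118/0.0269 = 0.44.
p-value = 2·P(Z > 0.437) ≈ 0.6623. With α = 0.025, fail to reject H₀.

z = 0.44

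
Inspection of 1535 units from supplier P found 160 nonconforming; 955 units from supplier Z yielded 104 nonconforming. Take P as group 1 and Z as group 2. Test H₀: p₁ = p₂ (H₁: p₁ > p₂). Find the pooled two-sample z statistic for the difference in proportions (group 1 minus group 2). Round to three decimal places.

p̂₁ = 160/1535 = 0.10423, p̂₂ = 104/955 = 0.10890.
Pooled p̂ = (160+104)/(1535+955) = 264/2490 = 0.10602.
SE = √(0.094783 × 0.00169859) = 0.01269.
z = (0.10423 − 0.10890)/0.01269 = -0.00467/0.01269 = -0.368.

z = -0.368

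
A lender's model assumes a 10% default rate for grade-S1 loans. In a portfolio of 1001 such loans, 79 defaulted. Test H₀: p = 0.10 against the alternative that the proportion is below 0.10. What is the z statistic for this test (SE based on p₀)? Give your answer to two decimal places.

p̂ = 79/1001 = 0.0789.
Under H₀, SE = √(0.1·0.9/1001) = √(8.99101e-05) = 0.0095.
z = (0.0789 − 0.1)/0.0095 = -0.0211/0.0095 = -2.22.
p-value = P(Z < -2.223) ≈ 0.0131.

z = -2.22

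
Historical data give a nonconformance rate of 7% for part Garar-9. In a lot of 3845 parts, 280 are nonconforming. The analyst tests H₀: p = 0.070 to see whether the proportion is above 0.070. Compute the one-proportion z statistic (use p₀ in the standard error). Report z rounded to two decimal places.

p̂ = 280/3845 = 0.07282.
SE = √(p₀(1−p₀)/n) = √(0.0651/3845) = 0.00411.
z = (0.07282 − 0.07)/0.00411 = 0.00282/0.00411 = 0.69.

z = 0.69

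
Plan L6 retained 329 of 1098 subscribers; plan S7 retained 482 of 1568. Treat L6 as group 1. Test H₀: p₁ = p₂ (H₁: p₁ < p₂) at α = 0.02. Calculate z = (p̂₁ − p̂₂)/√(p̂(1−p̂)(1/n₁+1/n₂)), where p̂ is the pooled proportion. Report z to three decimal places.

p̂₁ = 329/1098 ≈ 0.29964, p̂₂ = 482/1568 ≈ 0.30740.
Pooled p̂ = (329+482)/(1098+1568) = 811/2666 = 0.30420.
SE = √(p̂(1−p̂)(1/n₁+1/n₂)) = √(0.30420·0.69580·0.0015485) = √(0.00032776) = 0.01810.
z = (0.29964 − 0.30740)/0.01810 = -0.00776/0.01810 = -0.429.
p-value = P(Z < -0.429) ≈ 0.3341, so at α = 0.02 we fail to reject H₀.

z = -0.429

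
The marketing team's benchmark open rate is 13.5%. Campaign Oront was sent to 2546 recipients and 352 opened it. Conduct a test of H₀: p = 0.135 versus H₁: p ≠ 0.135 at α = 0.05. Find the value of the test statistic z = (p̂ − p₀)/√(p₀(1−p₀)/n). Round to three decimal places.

z = 0.481

p̂ = 352/2546 = 0.138256.
Under H₀, SE = √(0.135·0.865/2546) = √(4.58661e-05) = 0.006772.
z = (0.138256 − 0.135)/0.006772 = 0.003256/0.006772 = 0.481.
Two-sided p-value ≈ 2·Φ(−0.481) = 0.6307. With α = 0.05, fail to reject H₀.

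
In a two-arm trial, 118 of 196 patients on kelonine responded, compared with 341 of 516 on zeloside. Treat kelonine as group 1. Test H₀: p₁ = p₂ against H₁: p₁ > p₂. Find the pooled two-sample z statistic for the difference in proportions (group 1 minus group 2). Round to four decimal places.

p̂₁ = 118/196 = 0.602041, p̂₂ = 341/516 = 0.660853.
Pooled p̂ = (118+341)/(196+516) = 459/712 = 0.644663.
SE = √(p̂(1−p̂)(1/n₁+1/n₂)) = √(0.644663·0.355337·0.00704003) = √(0.00161268) = 0.040158.
z = (0.602041 − 0.660853)/0.040158 = -0.058812/0.040158 = -1.4645.

z = -1.4645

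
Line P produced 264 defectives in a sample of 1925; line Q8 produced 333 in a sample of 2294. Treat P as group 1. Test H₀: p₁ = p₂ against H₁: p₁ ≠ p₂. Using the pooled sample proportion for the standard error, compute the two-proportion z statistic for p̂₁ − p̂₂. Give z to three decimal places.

p̂₁ = 264/1925 ≈ 0.137143, p̂₂ = 333/2294 ≈ 0.145161.
Pooled p̂ = (264+333)/(1925+2294) = 597/4219 = 0.141503.
SE = √(0.12148 × 0.0009554) = 0.010773.
z = (0.137143 − 0.145161)/0.010773 = -0.008018/0.010773 = -0.744.

z = -0.744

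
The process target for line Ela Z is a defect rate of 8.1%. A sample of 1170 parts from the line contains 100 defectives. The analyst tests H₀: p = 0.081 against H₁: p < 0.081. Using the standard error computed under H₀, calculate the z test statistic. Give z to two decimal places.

z = 0.56

p̂ = 100/1170 ≈ 0.0855.
Under H₀, SE = √(0.081·0.919/1170) = √(6.36231e-05) = 0.0080.
z = (0.0855 − 0.081)/0.0080 = 0.0045/0.0080 = 0.56.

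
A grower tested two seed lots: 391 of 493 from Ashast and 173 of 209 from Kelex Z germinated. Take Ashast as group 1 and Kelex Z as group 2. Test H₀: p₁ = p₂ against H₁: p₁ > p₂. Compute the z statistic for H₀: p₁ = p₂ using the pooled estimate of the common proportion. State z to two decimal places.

z = -1.06

p̂₁ = 391/493 ≈ 0.7931, p̂₂ = 173/209 ≈ 0.8278.
Pooled p̂ = (391+173)/(493+209) = 564/702 = 0.8034.
SE = √(p̂(1−p̂)(1/n₁+1/n₂)) = √(0.8034·0.1966·0.00681309) = √(0.00107604) = 0.0328.
z = (0.7931 − 0.8278)/0.0328 = -0.0347/0.0328 = -1.06.
p-value = P(Z > -1.056) ≈ 0.8546.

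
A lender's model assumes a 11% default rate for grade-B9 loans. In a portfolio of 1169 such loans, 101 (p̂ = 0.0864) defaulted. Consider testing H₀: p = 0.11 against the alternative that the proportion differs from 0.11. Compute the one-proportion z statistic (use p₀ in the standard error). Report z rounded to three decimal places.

p̂ = 101/1169 = 0.08640.
Standard error under H₀: √(0.11×0.89/1169) = 0.00915.
z = (0.08640 − 0.11)/0.00915 = -0.02360/0.00915 = -2.579.

z = -2.579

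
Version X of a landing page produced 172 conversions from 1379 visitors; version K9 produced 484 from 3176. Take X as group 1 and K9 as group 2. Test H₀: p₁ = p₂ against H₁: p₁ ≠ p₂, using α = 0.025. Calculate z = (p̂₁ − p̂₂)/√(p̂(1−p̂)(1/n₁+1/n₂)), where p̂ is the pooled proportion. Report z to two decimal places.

p̂₁ = 172/1379 = 0.12473, p̂₂ = 484/3176 = 0.15239.
Pooled p̂ = (172+484)/(1379+3176) = 656/4555 = 0.14402.
SE = √(p̂(1−p̂)(1/n₁+1/n₂)) = √(0.14402·0.85598·0.00104002) = √(0.000128211) = 0.01132.
z = (0.12473 − 0.15239)/0.01132 = -0.02766/0.01132 = -2.44.
Two-sided p-value ≈ 2·Φ(−2.443) = 0.0146; since p < α = 0.025, reject H₀.

z = -2.44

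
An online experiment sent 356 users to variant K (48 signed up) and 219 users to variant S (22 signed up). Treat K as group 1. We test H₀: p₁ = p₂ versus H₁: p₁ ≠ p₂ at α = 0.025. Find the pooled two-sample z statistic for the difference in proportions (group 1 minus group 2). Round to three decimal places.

p̂₁ = 48/356 = 0.13483, p̂₂ = 22/219 = 0.10046.
Pooled p̂ = (48+22)/(356+219) = 70/575 = 0.12174.
SE = √(0.106919 × 0.0073752) = 0.02808.
z = (0.13483 − 0.10046)/0.02808 = 0.03437/0.02808 = 1.224.
p-value = 2·P(Z > 1.224) ≈ 0.2209, so at α = 0.025 we fail to reject H₀.

z = 1.224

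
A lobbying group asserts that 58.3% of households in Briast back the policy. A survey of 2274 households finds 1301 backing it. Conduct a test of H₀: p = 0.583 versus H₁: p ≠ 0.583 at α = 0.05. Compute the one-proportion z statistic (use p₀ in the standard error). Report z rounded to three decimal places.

z = -1.052

p̂ = 1301/2274 ≈ 0.57212.
SE = √(p₀(1−p₀)/n) = √(0.24311/2274) = 0.01034.
z = (0.57212 − 0.583)/0.01034 = -0.01088/0.01034 = -1.052.
Two-sided p-value ≈ 2·Φ(−1.052) = 0.2927. With α = 0.05, fail to reject H₀.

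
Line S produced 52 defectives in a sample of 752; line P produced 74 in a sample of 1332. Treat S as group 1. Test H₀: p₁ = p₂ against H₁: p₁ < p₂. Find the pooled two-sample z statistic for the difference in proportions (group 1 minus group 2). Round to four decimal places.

z = 1.2504

p̂₁ = 52/752 = 0.069149, p̂₂ = 74/1332 = 0.055556.
Pooled p̂ = (52+74)/(752+1332) = 126/2084 = 0.060461.
SE = √(p̂(1−p̂)(1/n₁+1/n₂)) = √(0.060461·0.939539·0.00208054) = √(0.000118185) = 0.010871.
z = (0.069149 − 0.055556)/0.010871 = 0.013593/0.010871 = 1.2504.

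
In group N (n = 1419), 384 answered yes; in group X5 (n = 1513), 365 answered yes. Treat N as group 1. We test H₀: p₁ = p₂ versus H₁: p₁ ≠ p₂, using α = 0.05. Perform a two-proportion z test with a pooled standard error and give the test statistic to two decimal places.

z = 1.82

p̂₁ = 384/1419 = 0.27061, p̂₂ = 365/1513 = 0.24124.
Pooled p̂ = (384+365)/(1419+1513) = 749/2932 = 0.25546.
SE = √(p̂(1−p̂)(1/n₁+1/n₂)) = √(0.25546·0.74454·0.00136566) = √(0.000259747) = 0.01612.
z = (0.27061 − 0.24124)/0.01612 = 0.02937/0.01612 = 1.82.
p-value = 2·P(Z > 1.822) ≈ 0.0684; since p > α = 0.05, fail to reject H₀.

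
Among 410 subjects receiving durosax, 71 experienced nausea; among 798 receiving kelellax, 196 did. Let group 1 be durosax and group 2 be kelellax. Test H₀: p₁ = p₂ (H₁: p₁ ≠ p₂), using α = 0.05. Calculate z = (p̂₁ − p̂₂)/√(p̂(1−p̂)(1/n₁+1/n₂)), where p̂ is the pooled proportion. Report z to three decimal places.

p̂₁ = 71/410 ≈ 0.17317, p̂₂ = 196/798 ≈ 0.24561.
Pooled p̂ = (71+196)/(410+798) = 267/1208 = 0.22103.
SE = √(p̂(1−p̂)(1/n₁+1/n₂)) = √(0.22103·0.77897·0.00369216) = √(0.000635693) = 0.02521.
z = (0.17317 − 0.24561)/0.02521 = -0.07244/0.02521 = -2.873.
p-value = 2·P(Z > 2.873) ≈ 0.0041, so at α = 0.05 we reject H₀.

z = -2.873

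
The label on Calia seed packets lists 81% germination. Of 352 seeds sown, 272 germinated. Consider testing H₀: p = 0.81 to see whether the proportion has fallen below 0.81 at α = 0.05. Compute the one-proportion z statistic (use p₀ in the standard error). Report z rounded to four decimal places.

z = -1.7826

p̂ = 272/352 = 0.7727273.
Under H₀, SE = √(0.81·0.19/352) = √(0.000437216) = 0.0209097.
z = (0.7727273 − 0.81)/0.0209097 = -0.0372727/0.0209097 = -1.7826.
p-value = P(Z < -1.783) ≈ 0.0373. With α = 0.05, reject H₀.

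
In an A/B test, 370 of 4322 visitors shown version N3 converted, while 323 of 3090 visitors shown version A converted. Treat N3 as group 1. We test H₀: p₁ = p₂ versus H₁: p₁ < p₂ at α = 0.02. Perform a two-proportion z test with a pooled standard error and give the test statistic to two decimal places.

z = -2.76

p̂₁ = 370/4322 ≈ 0.08561, p̂₂ = 323/3090 ≈ 0.10453.
Pooled p̂ = (370+323)/(4322+3090) = 693/7412 = 0.09350.
SE = √(0.0847553 × 0.000554999) = 0.00686.
z = (0.08561 − 0.10453)/0.00686 = -0.01892/0.00686 = -2.76.
p-value = P(Z < -2.759) ≈ 0.0029, so at α = 0.02 we reject H₀.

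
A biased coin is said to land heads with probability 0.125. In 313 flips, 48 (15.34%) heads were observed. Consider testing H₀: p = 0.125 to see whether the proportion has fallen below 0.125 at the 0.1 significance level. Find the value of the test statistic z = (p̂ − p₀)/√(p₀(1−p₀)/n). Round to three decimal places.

z = 1.517

p̂ = 48/313 ≈ 0.15335.
Standard error under H₀: √(0.125×0.875/313) = 0.01869.
z = (0.15335 − 0.125)/0.01869 = 0.02835/0.01869 = 1.517.
p-value = P(Z < 1.517) ≈ 0.9353, so at α = 0.1 we fail to reject H₀.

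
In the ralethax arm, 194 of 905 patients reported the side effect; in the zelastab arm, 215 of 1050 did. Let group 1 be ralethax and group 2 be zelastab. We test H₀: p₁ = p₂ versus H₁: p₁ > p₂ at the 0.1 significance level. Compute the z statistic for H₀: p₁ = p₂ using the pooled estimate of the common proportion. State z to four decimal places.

z = 0.5205

p̂₁ = 194/905 = 0.214365, p̂₂ = 215/1050 = 0.204762.
Pooled p̂ = (194+215)/(905+1050) = 409/1955 = 0.209207.
SE = √(p̂(1−p̂)(1/n₁+1/n₂)) = √(0.209207·0.790793·0.00205735) = √(0.000340368) = 0.018449.
z = (0.214365 − 0.204762)/0.018449 = 0.009603/0.018449 = 0.5205.
p-value = P(Z > 0.521) ≈ 0.3014. With α = 0.1, fail to reject H₀.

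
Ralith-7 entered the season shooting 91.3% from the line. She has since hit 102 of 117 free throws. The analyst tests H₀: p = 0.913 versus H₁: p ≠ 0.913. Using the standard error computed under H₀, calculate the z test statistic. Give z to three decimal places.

p̂ = 102/117 ≈ 0.87179.
SE = √(p₀(1−p₀)/n) = √(0.079431/117) = 0.02606.
z = (0.87179 − 0.913)/0.02606 = -0.04121/0.02606 = -1.581.

z = -1.581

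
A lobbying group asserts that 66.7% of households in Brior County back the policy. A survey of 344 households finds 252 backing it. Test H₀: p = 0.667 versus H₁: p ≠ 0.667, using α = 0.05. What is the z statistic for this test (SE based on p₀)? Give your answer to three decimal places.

z = 2.580

p̂ = 252/344 = 0.73256.
Under H₀, SE = √(0.667·0.333/344) = √(0.000645672) = 0.02541.
z = (0.73256 − 0.667)/0.02541 = 0.06556/0.02541 = 2.580.
p-value = 2·P(Z > 2.580) ≈ 0.0099. With α = 0.05, reject H₀.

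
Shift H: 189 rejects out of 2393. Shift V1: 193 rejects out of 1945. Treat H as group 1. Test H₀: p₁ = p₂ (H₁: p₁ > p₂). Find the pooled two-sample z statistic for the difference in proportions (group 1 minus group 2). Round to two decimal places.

p̂₁ = 189/2393 ≈ 0.07898, p̂₂ = 193/1945 ≈ 0.09923.
Pooled p̂ = (189+193)/(2393+1945) = 382/4338 = 0.08806.
SE = √(p̂(1−p̂)(1/n₁+1/n₂)) = √(0.08806·0.91194·0.000932024) = √(7.48459e-05) = 0.00865.
z = (0.07898 − 0.09923)/0.00865 = -0.02025/0.00865 = -2.34.

z = -2.34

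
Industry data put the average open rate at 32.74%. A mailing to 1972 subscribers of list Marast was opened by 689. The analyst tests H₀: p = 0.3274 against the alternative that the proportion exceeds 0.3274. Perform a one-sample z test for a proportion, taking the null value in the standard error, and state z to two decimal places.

z = 2.08

p̂ = 689/1972 ≈ 0.3494.
Standard error under H₀: √(0.3274×0.6726/1972) = 0.0106.
z = (0.3494 − 0.3274)/0.0106 = 0.0220/0.0106 = 2.08.
p-value = P(Z > 2.081) ≈ 0.0187.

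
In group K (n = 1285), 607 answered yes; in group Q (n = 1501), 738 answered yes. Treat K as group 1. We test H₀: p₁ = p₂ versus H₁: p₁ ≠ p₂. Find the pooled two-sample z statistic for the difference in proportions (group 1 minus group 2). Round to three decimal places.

p̂₁ = 607/1285 ≈ 0.47237, p̂₂ = 738/1501 ≈ 0.49167.
Pooled p̂ = (607+738)/(1285+1501) = 1345/2786 = 0.48277.
SE = √(0.249703 × 0.00144443) = 0.01899.
z = (0.47237 − 0.49167)/0.01899 = -0.01930/0.01899 = -1.016.

z = -1.016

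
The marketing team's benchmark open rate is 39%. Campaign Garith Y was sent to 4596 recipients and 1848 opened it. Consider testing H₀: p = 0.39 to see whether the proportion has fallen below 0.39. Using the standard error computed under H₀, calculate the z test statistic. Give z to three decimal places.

z = 1.680

p̂ = 1848/4596 = 0.402089.
SE = √(p₀(1−p₀)/n) = √(0.2379/4596) = 0.007195.
z = (0.402089 − 0.39)/0.007195 = 0.012089/0.007195 = 1.680.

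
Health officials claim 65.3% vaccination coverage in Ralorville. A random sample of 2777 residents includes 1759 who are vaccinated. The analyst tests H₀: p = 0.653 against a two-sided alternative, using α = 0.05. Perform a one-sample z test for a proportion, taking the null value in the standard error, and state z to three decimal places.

z = -2.168

p̂ = 1759/2777 ≈ 0.63342.
Under H₀, SE = √(0.653·0.347/2777) = √(8.15956e-05) = 0.00903.
z = (0.63342 − 0.653)/0.00903 = -0.01958/0.00903 = -2.168.
Two-sided p-value ≈ 2·Φ(−2.168) = 0.0302, so at α = 0.05 we reject H₀.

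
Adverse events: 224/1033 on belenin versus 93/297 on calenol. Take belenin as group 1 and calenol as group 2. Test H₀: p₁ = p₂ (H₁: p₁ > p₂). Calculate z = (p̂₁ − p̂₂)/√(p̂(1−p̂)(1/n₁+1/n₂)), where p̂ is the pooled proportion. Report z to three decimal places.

p̂₁ = 224/1033 = 0.216844, p̂₂ = 93/297 = 0.313131.
Pooled p̂ = (224+93)/(1033+297) = 317/1330 = 0.238346.
SE = √(p̂(1−p̂)(1/n₁+1/n₂)) = √(0.238346·0.761654·0.00433506) = √(0.000786974) = 0.028053.
z = (0.216844 − 0.313131)/0.028053 = -0.096287/0.028053 = -3.432.

z = -3.432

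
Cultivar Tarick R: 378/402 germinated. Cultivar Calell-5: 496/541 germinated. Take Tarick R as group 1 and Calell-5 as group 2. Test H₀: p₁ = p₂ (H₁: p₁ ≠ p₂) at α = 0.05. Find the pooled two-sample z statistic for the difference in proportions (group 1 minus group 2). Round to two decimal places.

p̂₁ = 378/402 ≈ 0.9403, p̂₂ = 496/541 ≈ 0.9168.
Pooled p̂ = (378+496)/(402+541) = 874/943 = 0.9268.
SE = √(0.0678168 × 0.00433599) = 0.0171.
z = (0.9403 − 0.9168)/0.0171 = 0.0235/0.0171 = 1.37.
p-value = 2·P(Z > 1.369) ≈ 0.1710; since p > α = 0.05, fail to reject H₀.

z = 1.37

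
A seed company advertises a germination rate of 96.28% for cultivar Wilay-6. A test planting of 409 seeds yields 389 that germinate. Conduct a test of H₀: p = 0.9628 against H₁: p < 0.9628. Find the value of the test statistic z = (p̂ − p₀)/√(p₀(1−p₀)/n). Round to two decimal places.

p̂ = 389/409 ≈ 0.95110.
Under H₀, SE = √(0.9628·0.0372/409) = √(8.75701e-05) = 0.00936.
z = (0.95110 − 0.9628)/0.00936 = -0.01170/0.00936 = -1.25.

z = -1.25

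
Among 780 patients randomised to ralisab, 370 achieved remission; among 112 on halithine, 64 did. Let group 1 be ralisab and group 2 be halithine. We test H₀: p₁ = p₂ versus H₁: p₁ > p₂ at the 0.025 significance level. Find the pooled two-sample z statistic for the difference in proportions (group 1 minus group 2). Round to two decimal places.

p̂₁ = 370/780 = 0.4744, p̂₂ = 64/112 = 0.5714.
Pooled p̂ = (370+64)/(780+112) = 434/892 = 0.4865.
SE = √(0.249819 × 0.0102106) = 0.0505.
z = (0.4744 − 0.5714)/0.0505 = -0.0970/0.0505 = -1.92.
p-value = P(Z > -1.922) ≈ 0.9727. With α = 0.025, fail to reject H₀.

z = -1.92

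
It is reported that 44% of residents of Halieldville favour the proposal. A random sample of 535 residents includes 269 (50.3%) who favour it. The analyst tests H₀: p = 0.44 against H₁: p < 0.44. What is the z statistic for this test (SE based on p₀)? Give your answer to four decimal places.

z = 2.9265

p̂ = 269/535 = 0.5028037.
SE = √(p₀(1−p₀)/n) = √(0.2464/535) = 0.0214607.
z = (0.5028037 − 0.44)/0.0214607 = 0.0628037/0.0214607 = 2.9265.
p-value = P(Z < 2.926) ≈ 0.9983.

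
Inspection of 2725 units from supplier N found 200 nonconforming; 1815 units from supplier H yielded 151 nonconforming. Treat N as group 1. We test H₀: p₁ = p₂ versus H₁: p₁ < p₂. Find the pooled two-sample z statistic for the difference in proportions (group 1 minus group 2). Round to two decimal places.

p̂₁ = 200/2725 = 0.0734, p̂₂ = 151/1815 = 0.0832.
Pooled p̂ = (200+151)/(2725+1815) = 351/4540 = 0.0773.
SE = √(p̂(1−p̂)(1/n₁+1/n₂)) = √(0.0773·0.9227·0.000917937) = √(6.54815e-05) = 0.0081.
z = (0.0734 − 0.0832)/0.0081 = -0.0098/0.0081 = -1.21.
p-value = P(Z < -1.211) ≈ 0.1129.

z = -1.21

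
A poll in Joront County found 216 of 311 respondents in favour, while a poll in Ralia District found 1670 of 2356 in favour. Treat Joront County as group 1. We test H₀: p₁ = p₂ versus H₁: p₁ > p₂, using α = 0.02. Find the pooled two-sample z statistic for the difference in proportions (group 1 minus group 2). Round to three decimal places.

p̂₁ = 216/311 = 0.69453, p̂₂ = 1670/2356 = 0.70883.
Pooled p̂ = (216+1670)/(311+2356) = 1886/2667 = 0.70716.
SE = √(p̂(1−p̂)(1/n₁+1/n₂)) = √(0.70716·0.29284·0.00363988) = √(0.000753762) = 0.02745.
z = (0.69453 − 0.70883)/0.02745 = -0.01430/0.02745 = -0.521.
p-value = P(Z > -0.521) ≈ 0.6987. With α = 0.02, fail to reject H₀.

z = -0.521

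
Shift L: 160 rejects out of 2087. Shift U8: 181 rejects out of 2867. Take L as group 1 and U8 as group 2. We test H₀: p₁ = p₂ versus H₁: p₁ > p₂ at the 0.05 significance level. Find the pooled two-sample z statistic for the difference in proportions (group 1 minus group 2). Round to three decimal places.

p̂₁ = 160/2087 ≈ 0.076665, p̂₂ = 181/2867 ≈ 0.063132.
Pooled p̂ = (160+181)/(2087+2867) = 341/4954 = 0.068833.
SE = √(0.0640952 × 0.000827953) = 0.007285.
z = (0.076665 − 0.063132)/0.007285 = 0.013533/0.007285 = 1.858.
p-value = P(Z > 1.858) ≈ 0.0316, so at α = 0.05 we reject H₀.

z = 1.858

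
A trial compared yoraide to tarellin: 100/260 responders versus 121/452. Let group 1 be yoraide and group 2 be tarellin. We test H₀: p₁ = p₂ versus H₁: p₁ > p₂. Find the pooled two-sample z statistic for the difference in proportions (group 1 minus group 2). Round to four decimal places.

z = 3.2466

p̂₁ = 100/260 ≈ 0.3846154, p̂₂ = 121/452 ≈ 0.2676991.
Pooled p̂ = (100+121)/(260+452) = 221/712 = 0.3103933.
SE = √(0.214049 × 0.00605854) = 0.0360115.
z = (0.3846154 − 0.2676991)/0.0360115 = 0.1169163/0.0360115 = 3.2466.
p-value = P(Z > 3.247) ≈ 0.0006.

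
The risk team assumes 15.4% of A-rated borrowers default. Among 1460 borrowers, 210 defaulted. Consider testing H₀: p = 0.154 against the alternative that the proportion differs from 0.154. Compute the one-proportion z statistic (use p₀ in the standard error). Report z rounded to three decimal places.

z = -1.076

p̂ = 210/1460 = 0.143836.
Under H₀, SE = √(0.154·0.846/1460) = √(8.92356e-05) = 0.009446.
z = (0.143836 − 0.154)/0.009446 = -0.010164/0.009446 = -1.076.
Two-sided p-value ≈ 2·Φ(−1.076) = 0.2819.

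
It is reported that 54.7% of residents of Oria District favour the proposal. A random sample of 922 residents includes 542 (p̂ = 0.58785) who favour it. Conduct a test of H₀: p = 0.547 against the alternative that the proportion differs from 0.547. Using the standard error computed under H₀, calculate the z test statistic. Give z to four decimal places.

p̂ = 542/922 = 0.5878525.
SE = √(p₀(1−p₀)/n) = √(0.24779/922) = 0.0163937.
z = (0.5878525 − 0.547)/0.0163937 = 0.0408525/0.0163937 = 2.4920.
p-value = 2·P(Z > 2.492) ≈ 0.0127.

z = 2.4920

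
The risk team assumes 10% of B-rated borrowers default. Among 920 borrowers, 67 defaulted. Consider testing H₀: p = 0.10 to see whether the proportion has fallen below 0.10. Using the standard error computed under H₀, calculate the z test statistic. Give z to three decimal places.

z = -2.747

p̂ = 67/920 ≈ 0.07283.
Standard error under H₀: √(0.1×0.9/920) = 0.00989.
z = (0.07283 − 0.1)/0.00989 = -0.02717/0.00989 = -2.747.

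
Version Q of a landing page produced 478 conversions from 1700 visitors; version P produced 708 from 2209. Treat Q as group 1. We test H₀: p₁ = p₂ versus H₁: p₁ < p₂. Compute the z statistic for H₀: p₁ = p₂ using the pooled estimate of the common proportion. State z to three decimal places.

p̂₁ = 478/1700 = 0.28118, p̂₂ = 708/2209 = 0.32051.
Pooled p̂ = (478+708)/(1700+2209) = 1186/3909 = 0.30340.
SE = √(p̂(1−p̂)(1/n₁+1/n₂)) = √(0.30340·0.69660·0.00104093) = √(0.00022) = 0.01483.
z = (0.28118 − 0.32051)/0.01483 = -0.03933/0.01483 = -2.652.

z = -2.652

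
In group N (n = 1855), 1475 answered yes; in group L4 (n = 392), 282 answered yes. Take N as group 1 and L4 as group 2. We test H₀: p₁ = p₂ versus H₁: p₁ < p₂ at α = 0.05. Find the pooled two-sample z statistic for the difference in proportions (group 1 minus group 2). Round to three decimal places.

p̂₁ = 1475/1855 = 0.7951482, p̂₂ = 282/392 = 0.7193878.
Pooled p̂ = (1475+282)/(1855+392) = 1757/2247 = 0.7819315.
SE = √(p̂(1−p̂)(1/n₁+1/n₂)) = √(0.7819315·0.2180685·0.0030901) = √(0.000526908) = 0.0229545.
z = (0.7951482 − 0.7193878)/0.0229545 = 0.0757604/0.0229545 = 3.300.
p-value = P(Z < 3.300) ≈ 0.9995. With α = 0.05, fail to reject H₀.

z = 3.300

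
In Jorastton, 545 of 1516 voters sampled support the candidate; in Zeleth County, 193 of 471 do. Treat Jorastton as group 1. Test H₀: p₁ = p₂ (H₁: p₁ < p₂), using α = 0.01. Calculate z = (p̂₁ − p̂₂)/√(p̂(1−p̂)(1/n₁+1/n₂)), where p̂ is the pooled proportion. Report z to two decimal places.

z = -1.97

p̂₁ = 545/1516 = 0.3595, p̂₂ = 193/471 = 0.4098.
Pooled p̂ = (545+193)/(1516+471) = 738/1987 = 0.3714.
SE = √(p̂(1−p̂)(1/n₁+1/n₂)) = √(0.3714·0.6286·0.00278277) = √(0.000649682) = 0.0255.
z = (0.3595 − 0.4098)/0.0255 = -0.0503/0.0255 = -1.97.
p-value = P(Z < -1.972) ≈ 0.0243, so at α = 0.01 we fail to reject H₀.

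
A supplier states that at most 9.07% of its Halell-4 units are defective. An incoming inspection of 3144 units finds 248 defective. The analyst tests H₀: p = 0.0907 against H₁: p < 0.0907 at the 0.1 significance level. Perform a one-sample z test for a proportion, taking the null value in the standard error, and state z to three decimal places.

p̂ = 248/3144 = 0.078880.
SE = √(p₀(1−p₀)/n) = √(0.082474/3144) = 0.005122.
z = (0.078880 − 0.0907)/0.005122 = -0.011820/0.005122 = -2.308.
p-value = P(Z < -2.308) ≈ 0.0105, so at α = 0.1 we reject H₀.

z = -2.308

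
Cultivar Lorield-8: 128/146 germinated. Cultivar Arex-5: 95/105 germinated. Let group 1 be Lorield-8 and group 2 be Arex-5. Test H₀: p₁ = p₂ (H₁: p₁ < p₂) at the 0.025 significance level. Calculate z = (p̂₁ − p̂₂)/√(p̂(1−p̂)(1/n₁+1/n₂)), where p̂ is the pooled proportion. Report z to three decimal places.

z = -0.696

p̂₁ = 128/146 = 0.87671, p̂₂ = 95/105 = 0.90476.
Pooled p̂ = (128+95)/(146+105) = 223/251 = 0.88845.
SE = √(0.0991095 × 0.0163731) = 0.04028.
z = (0.87671 − 0.90476)/0.04028 = -0.02805/0.04028 = -0.696.
p-value = P(Z < -0.696) ≈ 0.2431, so at α = 0.025 we fail to reject H₀.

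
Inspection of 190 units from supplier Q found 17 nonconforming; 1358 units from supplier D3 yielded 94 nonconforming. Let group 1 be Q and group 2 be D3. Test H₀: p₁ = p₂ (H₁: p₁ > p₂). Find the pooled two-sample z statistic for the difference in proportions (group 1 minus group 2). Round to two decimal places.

p̂₁ = 17/190 = 0.0895, p̂₂ = 94/1358 = 0.0692.
Pooled p̂ = (17+94)/(190+1358) = 111/1548 = 0.0717.
SE = √(0.0665638 × 0.00599953) = 0.0200.
z = (0.0895 − 0.0692)/0.0200 = 0.0203/0.0200 = 1.01.

z = 1.01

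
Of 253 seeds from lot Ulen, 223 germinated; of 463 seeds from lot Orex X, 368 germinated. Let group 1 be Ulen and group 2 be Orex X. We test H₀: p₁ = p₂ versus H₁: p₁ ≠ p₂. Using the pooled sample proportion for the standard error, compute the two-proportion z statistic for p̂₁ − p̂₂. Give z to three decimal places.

p̂₁ = 223/253 ≈ 0.88142, p̂₂ = 368/463 ≈ 0.79482.
Pooled p̂ = (223+368)/(253+463) = 591/716 = 0.82542.
SE = √(0.144102 × 0.0061124) = 0.02968.
z = (0.88142 − 0.79482)/0.02968 = 0.08660/0.02968 = 2.918.
Two-sided p-value ≈ 2·Φ(−2.918) = 0.0035.

z = 2.918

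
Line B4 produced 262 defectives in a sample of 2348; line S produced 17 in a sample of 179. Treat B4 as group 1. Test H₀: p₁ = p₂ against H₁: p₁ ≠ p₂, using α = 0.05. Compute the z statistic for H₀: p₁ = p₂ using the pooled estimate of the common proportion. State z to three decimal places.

p̂₁ = 262/2348 ≈ 0.11158, p̂₂ = 17/179 ≈ 0.09497.
Pooled p̂ = (262+17)/(2348+179) = 279/2527 = 0.11041.
SE = √(0.0982178 × 0.00601249) = 0.02430.
z = (0.11158 − 0.09497)/0.02430 = 0.01661/0.02430 = 0.684.
p-value = 2·P(Z > 0.684) ≈ 0.4942, so at α = 0.05 we fail to reject H₀.

z = 0.684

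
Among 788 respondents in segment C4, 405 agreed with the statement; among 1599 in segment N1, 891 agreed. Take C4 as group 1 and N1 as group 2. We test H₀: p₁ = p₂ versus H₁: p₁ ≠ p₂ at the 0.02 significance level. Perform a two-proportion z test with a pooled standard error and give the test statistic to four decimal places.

p̂₁ = 405/788 = 0.513959, p̂₂ = 891/1599 = 0.557223.
Pooled p̂ = (405+891)/(788+1599) = 1296/2387 = 0.542941.
SE = √(0.248156 × 0.00189443) = 0.021682.
z = (0.513959 − 0.557223)/0.021682 = -0.043264/0.021682 = -1.9954.
p-value = 2·P(Z > 1.995) ≈ 0.0460, so at α = 0.02 we fail to reject H₀.

z = -1.9954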